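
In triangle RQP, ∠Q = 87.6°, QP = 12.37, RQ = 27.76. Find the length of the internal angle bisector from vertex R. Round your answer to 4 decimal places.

By the law of cosines, PR² = RQ² + QP² − 2·RQ·QP·cos Q = 894.88, so PR ≈ 29.914.
Law of cosines again: cos R = (PR² + RQ² − QP²)/(2·PR·RQ) ≈ 0.91066, so ∠R ≈ 24.40°.
The bisector from R has length 2·PR·RQ·cos(∠R/2)/(PR+RQ) ≈ 28.146.

t_R ≈ 28.1465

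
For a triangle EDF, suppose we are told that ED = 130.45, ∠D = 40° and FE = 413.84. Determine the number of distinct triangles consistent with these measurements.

ED·sin D = 130.45·sin(40°) ≈ 83.85.
Since FE ≥ ED, exactly one triangle exists.

1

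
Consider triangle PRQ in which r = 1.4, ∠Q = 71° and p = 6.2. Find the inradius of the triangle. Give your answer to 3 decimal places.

By the law of cosines, q² = p² + r² − 2·p·r·cos Q = 34.748, so q ≈ 5.8948.
Area = ½·p·r·sin Q ≈ 4.1036.
Semiperimeter s = (6.2+1.4+5.8948)/2 = 6.7474.
Inradius = area/s = 4.1036/6.7474 ≈ 0.60817.

0.608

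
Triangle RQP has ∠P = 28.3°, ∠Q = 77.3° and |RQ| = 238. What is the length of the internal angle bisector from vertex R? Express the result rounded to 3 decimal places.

The third angle is ∠R = 180° − ∠Q − ∠P = 74.40°.
Law of sines: |QP| = |RQ|·sin R/sin P ≈ 483.52.
Law of sines: |PR| = |RQ|·sin Q/sin P ≈ 489.73.
The bisector from R has length 2·|PR|·|RQ|·cos(∠R/2)/(|PR|+|RQ|) ≈ 255.15.

255.151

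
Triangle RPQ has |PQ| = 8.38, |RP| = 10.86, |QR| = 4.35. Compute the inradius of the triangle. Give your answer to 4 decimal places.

Semiperimeter s = (8.38 + 4.35 + 10.86)/2 = 11.795.
Heron's formula: area = √(11.795·3.415·7.445·0.935) ≈ 16.745.
Inradius = area/s = 16.745/11.795 ≈ 1.4197.

r ≈ 1.4197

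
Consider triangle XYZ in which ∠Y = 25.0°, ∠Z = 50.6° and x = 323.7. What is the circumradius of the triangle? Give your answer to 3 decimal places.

167.100

The third angle is ∠X = 180° − ∠Y − ∠Z = 104.40°.
Law of sines: y = x·sin Y/sin X ≈ 141.24.
Law of sines: z = x·sin Z/sin X ≈ 258.25.
Circumradius = x/(2 sin X) ≈ 167.1.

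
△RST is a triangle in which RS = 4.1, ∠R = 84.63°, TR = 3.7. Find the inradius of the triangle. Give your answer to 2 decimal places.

r ≈ 1.16

By the law of cosines, ST² = TR² + RS² − 2·TR·RS·cos R = 27.661, so ST ≈ 5.2593.
Area = ½·TR·RS·sin R ≈ 7.5517.
Semiperimeter s = (5.2593+3.7+4.1)/2 = 6.5297.
Inradius = area/s = 7.5517/6.5297 ≈ 1.1565.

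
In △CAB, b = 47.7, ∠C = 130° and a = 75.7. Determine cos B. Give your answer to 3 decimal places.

cos B ≈ 0.946

By the law of cosines, c² = a² + b² − 2·a·b·cos C = 12648, so c ≈ 112.46.
Law of cosines again: cos B = (c² + a² − b²)/(2·c·a) ≈ 0.94574, so ∠B ≈ 18.96°.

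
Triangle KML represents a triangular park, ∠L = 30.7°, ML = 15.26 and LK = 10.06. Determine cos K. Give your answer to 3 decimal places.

By the law of cosines, KM² = ML² + LK² − 2·ML·LK·cos L = 70.07, so KM ≈ 8.3708.
Law of cosines again: cos K = (LK² + KM² − ML²)/(2·LK·KM) ≈ -0.36572, so ∠K ≈ 111.45°.

cos K ≈ -0.366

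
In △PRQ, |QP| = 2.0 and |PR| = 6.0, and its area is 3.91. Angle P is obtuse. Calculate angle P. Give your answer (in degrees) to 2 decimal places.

∠P ≈ 139.33°

From area = ½·|QP|·|PR|·sin P, we get sin P = 2·area/(|QP|·|PR|) ≈ 0.65167.
Taking the obtuse solution, ∠P ≈ 139.33°.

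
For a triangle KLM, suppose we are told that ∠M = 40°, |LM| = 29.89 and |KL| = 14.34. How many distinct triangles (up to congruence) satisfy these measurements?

0

|LM|·sin M = 29.89·sin(40°) ≈ 19.21.
Since |KL| = 14.34 < 19.21 = |LM| sin M, no triangle exists.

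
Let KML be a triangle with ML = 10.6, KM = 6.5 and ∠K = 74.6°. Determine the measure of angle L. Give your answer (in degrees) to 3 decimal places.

Law of sines: sin L = KM·sin K/ML ≈ 0.59119.
Since ML ≥ KM, only the acute value applies: ∠L ≈ 36.24°.
Then ∠M = 180° − ∠K − ∠L ≈ 69.16°.

∠L ≈ 36.242°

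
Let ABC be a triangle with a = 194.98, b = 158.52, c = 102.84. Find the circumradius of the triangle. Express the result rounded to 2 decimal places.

97.74

By the law of cosines, cos A = (b² + c² − a²) / (2·b·c) ≈ -0.07093, so ∠A ≈ 1.6418 rad.
Circumradius = a/(2 sin A) ≈ 97.736.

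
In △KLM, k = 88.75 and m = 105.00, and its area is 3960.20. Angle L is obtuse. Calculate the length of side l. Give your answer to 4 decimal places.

169.4733

From area = ½·m·k·sin L, we get sin L = 2·area/(m·k) ≈ 0.84994.
Taking the obtuse solution, ∠L ≈ 121.79°.
Law of cosines then gives l ≈ 169.47.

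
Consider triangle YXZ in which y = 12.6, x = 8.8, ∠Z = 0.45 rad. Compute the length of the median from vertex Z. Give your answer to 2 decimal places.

10.44

By the law of cosines, z² = y² + x² − 2·y·x·cos Z = 36.517, so z ≈ 6.0429.
Median from Z: ½√(2·y² + 2·x² − z²) ≈ 10.439.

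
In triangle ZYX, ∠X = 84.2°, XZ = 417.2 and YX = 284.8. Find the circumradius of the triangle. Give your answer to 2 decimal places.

241.63

By the law of cosines, ZY² = YX² + XZ² − 2·YX·XZ·cos X = 2.3115e+05, so ZY ≈ 480.78.
Area = ½·YX·XZ·sin X ≈ 59105.
Circumradius = ZY/(2 sin X) ≈ 241.63.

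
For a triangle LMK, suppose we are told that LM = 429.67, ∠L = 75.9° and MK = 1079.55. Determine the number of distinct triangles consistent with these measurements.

1

LM·sin L = 429.67·sin(75.9°) ≈ 416.7.
Since MK ≥ LM, exactly one triangle exists.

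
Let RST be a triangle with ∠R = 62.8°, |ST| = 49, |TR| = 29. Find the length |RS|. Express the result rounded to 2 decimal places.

Law of sines: sin S = |TR|·sin R/|ST| ≈ 0.52639.
Since |ST| ≥ |TR|, only the acute value applies: ∠S ≈ 31.76°.
Then ∠T = 180° − ∠R − ∠S ≈ 85.44°.
Law of sines gives |RS| = |ST|·sin T/sin R ≈ 54.918.

54.92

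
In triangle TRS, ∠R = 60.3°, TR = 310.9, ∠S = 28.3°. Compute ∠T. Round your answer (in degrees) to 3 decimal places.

∠T ≈ 91.400°

The third angle is ∠T = 180° − ∠R − ∠S = 91.40°.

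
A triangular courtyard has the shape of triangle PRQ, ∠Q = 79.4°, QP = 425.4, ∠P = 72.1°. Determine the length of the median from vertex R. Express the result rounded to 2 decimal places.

m_R ≈ 835.82

The third angle is ∠R = 180° − ∠Q − ∠P = 28.50°.
Law of sines: RQ = QP·sin P/sin R ≈ 848.37.
Law of sines: PR = QP·sin Q/sin R ≈ 876.31.
Median from R: ½√(2·PR² + 2·RQ² − QP²) ≈ 835.82.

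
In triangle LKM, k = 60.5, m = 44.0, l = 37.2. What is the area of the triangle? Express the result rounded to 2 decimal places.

Semiperimeter s = (37.2 + 60.5 + 44)/2 = 70.85.
Heron's formula: area = √(70.85·33.65·10.35·26.85) ≈ 813.96.

813.96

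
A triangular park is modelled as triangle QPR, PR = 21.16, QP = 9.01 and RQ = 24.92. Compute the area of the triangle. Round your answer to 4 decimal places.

Semiperimeter s = (21.16 + 24.92 + 9.01)/2 = 27.545.
Heron's formula: area = √(27.545·6.385·2.625·18.535) ≈ 92.504.

area ≈ 92.5045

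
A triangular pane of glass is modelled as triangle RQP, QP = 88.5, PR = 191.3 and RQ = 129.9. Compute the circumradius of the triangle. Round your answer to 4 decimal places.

By the law of cosines, cos R = (PR² + RQ² − QP²) / (2·PR·RQ) ≈ 0.91826, so ∠R ≈ 23.33°.
Circumradius = QP/(2 sin R) ≈ 111.75.

111.7508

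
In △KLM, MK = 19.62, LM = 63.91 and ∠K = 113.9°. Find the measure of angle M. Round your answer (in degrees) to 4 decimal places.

49.7998

Law of sines: sin L = MK·sin K/LM ≈ 0.28067.
Since LM ≥ MK, only the acute value applies: ∠L ≈ 16.30°.
Then ∠M = 180° − ∠K − ∠L ≈ 49.80°.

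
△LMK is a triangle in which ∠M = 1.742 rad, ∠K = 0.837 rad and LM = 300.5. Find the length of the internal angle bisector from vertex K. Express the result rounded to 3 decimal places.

255.890

The third angle is ∠L = π − ∠M − ∠K = 0.563 rad.
Law of sines: MK = LM·sin L/sin K ≈ 215.83.
Law of sines: KL = LM·sin M/sin K ≈ 398.72.
The bisector from K has length 2·MK·KL·cos(∠K/2)/(MK+KL) ≈ 255.89.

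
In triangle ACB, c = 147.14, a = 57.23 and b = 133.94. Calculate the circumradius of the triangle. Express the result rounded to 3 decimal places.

73.600

By the law of cosines, cos A = (c² + b² − a²) / (2·c·b) ≈ 0.92133, so ∠A ≈ 22.88°.
Circumradius = a/(2 sin A) ≈ 73.6.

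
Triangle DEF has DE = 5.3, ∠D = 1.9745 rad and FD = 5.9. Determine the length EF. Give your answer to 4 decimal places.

9.3524

By the law of cosines, EF² = FD² + DE² − 2·FD·DE·cos D = 87.467, so EF ≈ 9.3524.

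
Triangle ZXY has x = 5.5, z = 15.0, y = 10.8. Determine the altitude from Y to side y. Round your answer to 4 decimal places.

h_Y ≈ 4.1440

Semiperimeter s = (15 + 5.5 + 10.8)/2 = 15.65.
Heron's formula: area = √(15.65·0.65·10.15·4.85) ≈ 22.378.
The altitude from Y has length 2·area/y ≈ 4.144.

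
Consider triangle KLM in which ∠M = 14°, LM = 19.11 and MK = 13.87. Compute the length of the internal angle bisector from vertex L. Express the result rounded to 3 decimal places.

By the law of cosines, KL² = LM² + MK² − 2·LM·MK·cos M = 43.204, so KL ≈ 6.573.
Law of cosines again: cos L = (KL² + LM² − MK²)/(2·KL·LM) ≈ 0.85988, so ∠L ≈ 30.70°.
The bisector from L has length 2·KL·LM·cos(∠L/2)/(KL+LM) ≈ 9.4327.

t_L ≈ 9.433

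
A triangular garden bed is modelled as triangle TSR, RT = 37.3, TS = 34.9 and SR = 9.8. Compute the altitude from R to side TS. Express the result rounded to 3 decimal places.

Semiperimeter s = (9.8 + 37.3 + 34.9)/2 = 41.
Heron's formula: area = √(41·31.2·3.7·6.1) ≈ 169.92.
The altitude from R has length 2·area/TS ≈ 9.7373.

9.737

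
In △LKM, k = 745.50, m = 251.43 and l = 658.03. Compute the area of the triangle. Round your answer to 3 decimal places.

81373.611

Semiperimeter s = (658.03 + 745.5 + 251.43)/2 = 827.48.
Heron's formula: area = √(827.48·169.45·81.98·576.05) ≈ 81374.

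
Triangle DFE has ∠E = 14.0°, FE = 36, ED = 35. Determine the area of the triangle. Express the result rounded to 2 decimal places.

Area = ½·FE·ED·sin E ≈ 152.41.

152.41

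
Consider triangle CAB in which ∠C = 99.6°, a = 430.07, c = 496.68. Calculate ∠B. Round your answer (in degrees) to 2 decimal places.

Law of sines: sin A = a·sin C/c ≈ 0.85376.
Since c ≥ a, only the acute value applies: ∠A ≈ 58.62°.
Then ∠B = 180° − ∠C − ∠A ≈ 21.78°.

∠B ≈ 21.78°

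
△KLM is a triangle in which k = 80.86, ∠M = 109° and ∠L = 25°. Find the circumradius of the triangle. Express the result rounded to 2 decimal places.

56.20

The third angle is ∠K = 180° − ∠L − ∠M = 46.00°.
Law of sines: l = k·sin L/sin K ≈ 47.506.
Law of sines: m = k·sin M/sin K ≈ 106.28.
Circumradius = k/(2 sin K) ≈ 56.204.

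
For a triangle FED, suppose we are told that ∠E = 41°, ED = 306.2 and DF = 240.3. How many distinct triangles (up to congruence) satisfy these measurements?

2

ED·sin E = 306.2·sin(41°) ≈ 200.9.
Since ED sin E < DF < ED (200.9 < 240.3 < 306.2), two triangles exist.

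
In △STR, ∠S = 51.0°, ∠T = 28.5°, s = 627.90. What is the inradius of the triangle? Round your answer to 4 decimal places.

The third angle is ∠R = 180° − ∠S − ∠T = 100.50°.
Law of sines: t = s·sin T/sin S ≈ 385.52.
Law of sines: r = s·sin R/sin S ≈ 794.43.
Area = ½·s·t·sin R ≈ 1.1901e+05.
Semiperimeter p = (627.9+385.52+794.43)/2 = 903.93.
Inradius = area/p = 1.1901e+05/903.93 ≈ 131.66.

131.6573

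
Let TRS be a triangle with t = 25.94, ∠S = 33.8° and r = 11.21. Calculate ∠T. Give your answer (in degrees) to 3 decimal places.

125.638

By the law of cosines, s² = t² + r² − 2·t·r·cos S = 315.27, so s ≈ 17.756.
Law of cosines again: cos T = (r² + s² − t²)/(2·r·s) ≈ -0.58267, so ∠T ≈ 125.64°.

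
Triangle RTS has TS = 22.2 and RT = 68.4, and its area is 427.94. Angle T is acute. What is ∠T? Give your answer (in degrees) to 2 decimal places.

∠T ≈ 34.31°

From area = ½·RT·TS·sin T, we get sin T = 2·area/(RT·TS) ≈ 0.56364.
Taking the acute solution, ∠T ≈ 34.31°.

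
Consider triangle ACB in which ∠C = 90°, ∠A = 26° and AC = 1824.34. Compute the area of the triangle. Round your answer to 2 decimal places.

811639.81

The third angle is ∠B = 180° − ∠A − ∠C = 64.00°.
Law of sines: CB = AC·sin A/sin B ≈ 889.79.
Law of sines: BA = AC·sin C/sin B ≈ 2029.8.
Area = ½·AC·CB·sin C ≈ 8.1164e+05.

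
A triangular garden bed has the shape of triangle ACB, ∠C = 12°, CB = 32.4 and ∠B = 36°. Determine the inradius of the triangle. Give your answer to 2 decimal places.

r ≈ 2.57

The third angle is ∠A = 180° − ∠C − ∠B = 132.00°.
Law of sines: BA = CB·sin C/sin A ≈ 9.0646.
Law of sines: AC = CB·sin B/sin A ≈ 25.627.
Area = ½·CB·BA·sin B ≈ 86.315.
Semiperimeter s = (32.4+9.0646+25.627)/2 = 33.546.
Inradius = area/s = 86.315/33.546 ≈ 2.5731.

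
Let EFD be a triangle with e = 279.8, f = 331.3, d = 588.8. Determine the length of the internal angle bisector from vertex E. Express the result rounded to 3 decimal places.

By the law of cosines, cos E = (f² + d² − e²) / (2·f·d) ≈ 0.96929, so ∠E ≈ 14.24°.
The bisector from E has length 2·f·d·cos(∠E/2)/(f+d) ≈ 420.75.

t_E ≈ 420.750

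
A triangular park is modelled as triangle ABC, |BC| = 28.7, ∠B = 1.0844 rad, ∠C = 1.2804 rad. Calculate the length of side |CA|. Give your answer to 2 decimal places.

The third angle is ∠A = π − ∠B − ∠C = 0.7768 rad.
Law of sines: |CA| = |BC|·sin B/sin A ≈ 36.193.

36.19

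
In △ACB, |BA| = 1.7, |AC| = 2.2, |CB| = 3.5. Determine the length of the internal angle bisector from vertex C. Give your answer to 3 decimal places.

By the law of cosines, cos C = (|AC|² + |CB|² − |BA|²) / (2·|AC|·|CB|) ≈ 0.92208, so ∠C ≈ 0.3974 rad.
The bisector from C has length 2·|AC|·|CB|·cos(∠C/2)/(|AC|+|CB|) ≈ 2.6486.

2.649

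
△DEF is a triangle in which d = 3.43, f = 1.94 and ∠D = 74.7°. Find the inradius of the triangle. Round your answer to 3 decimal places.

r ≈ 0.724

Law of sines: sin F = f·sin D/d ≈ 0.54555.
Since d ≥ f, only the acute value applies: ∠F ≈ 33.06°.
Then ∠E = 180° − ∠D − ∠F ≈ 72.24°.
Law of sines gives e = d·sin E/sin D ≈ 3.3865.
Area = ½·d·f·sin E ≈ 3.1685.
Semiperimeter s = (3.43+3.3865+1.94)/2 = 4.3783.
Inradius = area/s = 3.1685/4.3783 ≈ 0.72369.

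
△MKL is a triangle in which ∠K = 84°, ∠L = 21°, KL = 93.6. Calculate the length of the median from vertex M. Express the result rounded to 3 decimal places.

The third angle is ∠M = 180° − ∠K − ∠L = 75.00°.
Law of sines: LM = KL·sin K/sin M ≈ 96.371.
Law of sines: MK = KL·sin L/sin M ≈ 34.727.
Median from M: ½√(2·LM² + 2·MK² − KL²) ≈ 55.285.

55.285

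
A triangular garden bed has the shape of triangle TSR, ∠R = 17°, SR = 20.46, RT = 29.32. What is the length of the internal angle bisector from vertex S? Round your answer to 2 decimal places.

6.03

By the law of cosines, TS² = SR² + RT² − 2·SR·RT·cos R = 130.92, so TS ≈ 11.442.
Law of cosines again: cos S = (TS² + SR² − RT²)/(2·TS·SR) ≈ -0.66236, so ∠S ≈ 131.48°.
The bisector from S has length 2·TS·SR·cos(∠S/2)/(TS+SR) ≈ 6.0303.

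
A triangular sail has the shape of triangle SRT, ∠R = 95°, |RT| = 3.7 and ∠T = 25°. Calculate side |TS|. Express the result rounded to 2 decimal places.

4.26

The third angle is ∠S = 180° − ∠R − ∠T = 60.00°.
Law of sines: |TS| = |RT|·sin R/sin S ≈ 4.2561.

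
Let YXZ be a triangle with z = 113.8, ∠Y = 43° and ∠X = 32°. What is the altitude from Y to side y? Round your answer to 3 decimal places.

The third angle is ∠Z = 180° − ∠Y − ∠X = 105.00°.
Law of sines: y = z·sin Y/sin Z ≈ 80.349.
Law of sines: x = z·sin X/sin Z ≈ 62.432.
Area = ½·z·y·sin X ≈ 2422.7.
The altitude from Y has length 2·area/y ≈ 60.305.

60.305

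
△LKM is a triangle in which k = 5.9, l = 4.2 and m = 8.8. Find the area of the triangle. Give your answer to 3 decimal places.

area ≈ 10.700

Semiperimeter s = (4.2 + 5.9 + 8.8)/2 = 9.45.
Heron's formula: area = √(9.45·5.25·3.55·0.65) ≈ 10.7.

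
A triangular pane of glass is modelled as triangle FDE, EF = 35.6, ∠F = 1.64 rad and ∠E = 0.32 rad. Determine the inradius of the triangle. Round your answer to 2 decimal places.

The third angle is ∠D = π − ∠E − ∠F = 1.182 rad.
Law of sines: DE = EF·sin F/sin D ≈ 38.386.
Law of sines: FD = EF·sin E/sin D ≈ 12.104.
Area = ½·EF·DE·sin E ≈ 214.93.
Semiperimeter s = (38.386+35.6+12.104)/2 = 43.045.
Inradius = area/s = 214.93/43.045 ≈ 4.9932.

r ≈ 4.99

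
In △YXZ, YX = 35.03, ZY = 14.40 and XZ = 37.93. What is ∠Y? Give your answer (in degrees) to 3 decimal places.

By the law of cosines, cos Y = (ZY² + YX² − XZ²) / (2·ZY·YX) ≈ -0.00419, so ∠Y ≈ 90.24°.

90.240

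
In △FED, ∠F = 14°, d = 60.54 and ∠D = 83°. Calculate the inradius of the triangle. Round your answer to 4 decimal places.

6.5275

The third angle is ∠E = 180° − ∠D − ∠F = 83.00°.
Law of sines: f = d·sin F/sin D ≈ 14.756.
Law of sines: e = d·sin E/sin D ≈ 60.54.
Area = ½·d·f·sin E ≈ 443.33.
Semiperimeter s = (14.756+60.54+60.54)/2 = 67.918.
Inradius = area/s = 443.33/67.918 ≈ 6.5275.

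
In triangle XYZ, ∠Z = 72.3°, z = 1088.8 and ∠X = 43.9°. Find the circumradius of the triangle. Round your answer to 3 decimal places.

The third angle is ∠Y = 180° − ∠Z − ∠X = 63.80°.
Law of sines: x = z·sin X/sin Z ≈ 792.49.
Law of sines: y = z·sin Y/sin Z ≈ 1025.5.
Circumradius = z/(2 sin Z) ≈ 571.45.

R ≈ 571.452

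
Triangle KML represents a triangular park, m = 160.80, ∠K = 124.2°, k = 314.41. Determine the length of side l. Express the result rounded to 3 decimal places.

194.514

Law of sines: sin M = m·sin K/k ≈ 0.42300.
Since k ≥ m, only the acute value applies: ∠M ≈ 25.02°.
Then ∠L = 180° − ∠K − ∠M ≈ 30.78°.
Law of sines gives l = k·sin L/sin K ≈ 194.51.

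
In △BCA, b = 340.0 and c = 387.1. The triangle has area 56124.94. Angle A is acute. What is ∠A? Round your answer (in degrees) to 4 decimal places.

From area = ½·b·c·sin A, we get sin A = 2·area/(b·c) ≈ 0.85287.
Taking the acute solution, ∠A ≈ 58.53°.

58.5254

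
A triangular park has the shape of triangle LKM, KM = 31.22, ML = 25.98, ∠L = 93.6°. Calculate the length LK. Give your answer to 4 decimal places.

Law of sines: sin K = ML·sin L/KM ≈ 0.83052.
Since KM ≥ ML, only the acute value applies: ∠K ≈ 56.15°.
Then ∠M = 180° − ∠L − ∠K ≈ 30.25°.
Law of sines gives LK = KM·sin M/sin L ≈ 15.758.

15.7580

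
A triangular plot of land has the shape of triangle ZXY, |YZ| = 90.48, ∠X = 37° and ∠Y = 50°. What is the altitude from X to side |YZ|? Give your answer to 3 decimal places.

The third angle is ∠Z = 180° − ∠X − ∠Y = 93.00°.
Law of sines: |XY| = |YZ|·sin Z/sin X ≈ 150.14.
Law of sines: |ZX| = |YZ|·sin Y/sin X ≈ 115.17.
Area = ½·|YZ|·|XY|·sin Y ≈ 5203.2.
The altitude from X has length 2·area/|YZ| ≈ 115.01.

h_X ≈ 115.013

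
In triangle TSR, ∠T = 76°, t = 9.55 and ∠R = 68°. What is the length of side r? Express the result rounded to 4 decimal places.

9.1257

The third angle is ∠S = 180° − ∠R − ∠T = 36.00°.
Law of sines: r = t·sin R/sin T ≈ 9.1257.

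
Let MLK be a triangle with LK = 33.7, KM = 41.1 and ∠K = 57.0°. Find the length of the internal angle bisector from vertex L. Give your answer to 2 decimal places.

28.30

By the law of cosines, ML² = LK² + KM² − 2·LK·KM·cos K = 1316.2, so ML ≈ 36.279.
Law of cosines again: cos L = (ML² + LK² − KM²)/(2·ML·LK) ≈ 0.31190, so ∠L ≈ 71.83°.
The bisector from L has length 2·ML·LK·cos(∠L/2)/(ML+LK) ≈ 28.3.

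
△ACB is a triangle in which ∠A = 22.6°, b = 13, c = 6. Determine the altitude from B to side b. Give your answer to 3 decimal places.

h_B ≈ 2.306

By the law of cosines, a² = c² + b² − 2·c·b·cos A = 60.979, so a ≈ 7.8089.
Area = ½·c·b·sin A ≈ 14.988.
The altitude from B has length 2·area/b ≈ 2.3058.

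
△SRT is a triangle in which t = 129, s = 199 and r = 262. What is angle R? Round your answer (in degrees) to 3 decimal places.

∠R ≈ 103.978°

By the law of cosines, cos R = (t² + s² − r²) / (2·t·s) ≈ -0.24156, so ∠R ≈ 103.98°.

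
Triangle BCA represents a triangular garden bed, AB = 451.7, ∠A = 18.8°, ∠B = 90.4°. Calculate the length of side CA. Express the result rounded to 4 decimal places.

478.2934

The third angle is ∠C = 180° − ∠A − ∠B = 70.80°.
Law of sines: CA = AB·sin B/sin C ≈ 478.29.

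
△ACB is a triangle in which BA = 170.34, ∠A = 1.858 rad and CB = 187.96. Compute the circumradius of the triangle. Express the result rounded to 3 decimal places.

R ≈ 97.994

Law of sines: sin C = BA·sin A/CB ≈ 0.86914.
Since CB ≥ BA, only the acute value applies: ∠C ≈ 1.053 rad.
Then ∠B = π − ∠A − ∠C ≈ 0.230 rad.
Law of sines gives AC = CB·sin B/sin A ≈ 44.707.
Circumradius = CB/(2 sin A) ≈ 97.994.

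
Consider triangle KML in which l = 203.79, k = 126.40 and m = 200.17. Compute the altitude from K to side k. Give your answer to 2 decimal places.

Semiperimeter s = (126.4 + 200.17 + 203.79)/2 = 265.18.
Heron's formula: area = √(265.18·138.78·65.01·61.39) ≈ 12119.
The altitude from K has length 2·area/k ≈ 191.76.

h_K ≈ 191.76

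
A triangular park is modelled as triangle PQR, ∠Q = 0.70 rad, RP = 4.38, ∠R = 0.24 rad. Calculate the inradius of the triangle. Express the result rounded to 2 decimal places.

r ≈ 0.50

The third angle is ∠P = π − ∠Q − ∠R = 2.202 rad.
Law of sines: QR = RP·sin P/sin Q ≈ 5.4905.
Law of sines: PQ = RP·sin R/sin Q ≈ 1.6161.
Area = ½·RP·QR·sin R ≈ 2.8582.
Semiperimeter s = (5.4905+4.38+1.6161)/2 = 5.7433.
Inradius = area/s = 2.8582/5.7433 ≈ 0.49766.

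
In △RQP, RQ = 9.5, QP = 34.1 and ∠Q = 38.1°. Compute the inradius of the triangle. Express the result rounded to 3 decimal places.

By the law of cosines, PR² = RQ² + QP² − 2·RQ·QP·cos Q = 743.2, so PR ≈ 27.262.
Area = ½·RQ·QP·sin Q ≈ 99.944.
Semiperimeter s = (34.1+27.262+9.5)/2 = 35.431.
Inradius = area/s = 99.944/35.431 ≈ 2.8208.

2.821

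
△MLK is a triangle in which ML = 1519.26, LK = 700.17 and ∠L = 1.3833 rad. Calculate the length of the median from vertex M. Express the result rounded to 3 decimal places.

1494.132

By the law of cosines, KM² = ML² + LK² − 2·ML·LK·cos L = 2.4018e+06, so KM ≈ 1549.8.
Median from M: ½√(2·KM² + 2·ML² − LK²) ≈ 1494.1.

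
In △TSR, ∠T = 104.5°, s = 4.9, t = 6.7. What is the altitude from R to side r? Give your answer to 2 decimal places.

h_R ≈ 4.74

Law of sines: sin S = s·sin T/t ≈ 0.70805.
Since t ≥ s, only the acute value applies: ∠S ≈ 45.08°.
Then ∠R = 180° − ∠T − ∠S ≈ 30.42°.
Law of sines gives r = t·sin R/sin T ≈ 3.5044.
Area = ½·t·s·sin R ≈ 8.3124.
The altitude from R has length 2·area/r ≈ 4.7439.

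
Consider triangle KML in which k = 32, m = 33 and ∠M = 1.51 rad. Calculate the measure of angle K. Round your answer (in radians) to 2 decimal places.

∠K ≈ 1.32 rad

Law of sines: sin K = k·sin M/m ≈ 0.96791.
Since m ≥ k, only the acute value applies: ∠K ≈ 1.317 rad.
Then ∠L = π − ∠M − ∠K ≈ 0.315 rad.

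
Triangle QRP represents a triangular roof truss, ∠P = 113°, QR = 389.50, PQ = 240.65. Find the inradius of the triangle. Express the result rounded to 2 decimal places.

r ≈ 58.54

Law of sines: sin R = PQ·sin P/QR ≈ 0.56873.
Since QR ≥ PQ, only the acute value applies: ∠R ≈ 34.66°.
Then ∠Q = 180° − ∠P − ∠R ≈ 32.34°.
Law of sines gives RP = QR·sin Q/sin P ≈ 226.34.
Area = ½·QR·PQ·sin Q ≈ 25070.
Semiperimeter s = (226.34+240.65+389.5)/2 = 428.25.
Inradius = area/s = 25070/428.25 ≈ 58.541.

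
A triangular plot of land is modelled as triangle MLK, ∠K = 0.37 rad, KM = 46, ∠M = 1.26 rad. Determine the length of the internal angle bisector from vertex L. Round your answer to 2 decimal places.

17.58

The third angle is ∠L = π − ∠K − ∠M = 1.512 rad.
Law of sines: LK = KM·sin M/sin L ≈ 43.873.
Law of sines: ML = KM·sin K/sin L ≈ 16.664.
The bisector from L has length 2·ML·LK·cos(∠L/2)/(ML+LK) ≈ 17.577.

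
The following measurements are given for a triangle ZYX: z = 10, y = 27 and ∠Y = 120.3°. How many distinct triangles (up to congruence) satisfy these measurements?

z·sin Y = 10·sin(120.3°) ≈ 8.634.
Since ∠Y is not acute, a triangle exists only if y > z; here y > z, so there is exactly one triangle.

1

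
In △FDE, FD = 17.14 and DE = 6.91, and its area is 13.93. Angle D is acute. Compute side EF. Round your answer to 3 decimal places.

10.550

From area = ½·FD·DE·sin D, we get sin D = 2·area/(FD·DE) ≈ 0.23523.
Taking the acute solution, ∠D ≈ 13.61°.
Law of cosines then gives EF ≈ 10.55.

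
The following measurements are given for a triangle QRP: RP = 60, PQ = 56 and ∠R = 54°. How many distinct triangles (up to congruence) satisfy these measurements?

2

RP·sin R = 60·sin(54°) ≈ 48.54.
Since RP sin R < PQ < RP (48.54 < 56 < 60), two triangles exist.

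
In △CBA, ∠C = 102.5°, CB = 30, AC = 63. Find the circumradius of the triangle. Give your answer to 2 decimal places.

By the law of cosines, BA² = AC² + CB² − 2·AC·CB·cos C = 5687.1, so BA ≈ 75.413.
Area = ½·AC·CB·sin C ≈ 922.6.
Circumradius = BA/(2 sin C) ≈ 38.622.

R ≈ 38.62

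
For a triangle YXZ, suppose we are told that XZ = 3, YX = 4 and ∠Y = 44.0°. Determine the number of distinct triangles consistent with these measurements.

2

YX·sin Y = 4·sin(44.0°) ≈ 2.779.
Since YX sin Y < XZ < YX (2.779 < 3 < 4), two triangles exist.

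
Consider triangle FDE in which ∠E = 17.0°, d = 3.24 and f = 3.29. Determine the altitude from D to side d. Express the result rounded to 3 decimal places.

By the law of cosines, e² = f² + d² − 2·f·d·cos E = 0.93405, so e ≈ 0.96646.
Area = ½·f·d·sin E ≈ 1.5583.
The altitude from D has length 2·area/d ≈ 0.9619.

0.962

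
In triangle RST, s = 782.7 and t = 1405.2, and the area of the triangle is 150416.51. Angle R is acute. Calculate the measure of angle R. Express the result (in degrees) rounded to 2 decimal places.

15.87

From area = ½·s·t·sin R, we get sin R = 2·area/(s·t) ≈ 0.27352.
Taking the acute solution, ∠R ≈ 15.87°.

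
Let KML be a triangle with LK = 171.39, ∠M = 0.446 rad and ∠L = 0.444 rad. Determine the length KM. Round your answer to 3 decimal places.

170.673

The third angle is ∠K = π − ∠M − ∠L = 2.252 rad.
Law of sines: KM = LK·sin L/sin M ≈ 170.67.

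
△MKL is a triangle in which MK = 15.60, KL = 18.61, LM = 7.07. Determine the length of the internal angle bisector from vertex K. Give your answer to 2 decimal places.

t_K ≈ 16.67

By the law of cosines, cos K = (MK² + KL² − LM²) / (2·MK·KL) ≈ 0.92952, so ∠K ≈ 21.64°.
The bisector from K has length 2·MK·KL·cos(∠K/2)/(MK+KL) ≈ 16.671.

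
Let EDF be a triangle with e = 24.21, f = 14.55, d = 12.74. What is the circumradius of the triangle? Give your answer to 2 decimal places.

14.76

By the law of cosines, cos E = (d² + f² − e²) / (2·d·f) ≈ -0.57215, so ∠E ≈ 124.90°.
Circumradius = e/(2 sin E) ≈ 14.759.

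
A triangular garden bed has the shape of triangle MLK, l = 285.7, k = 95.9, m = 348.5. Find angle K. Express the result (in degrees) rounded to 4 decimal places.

By the law of cosines, cos K = (m² + l² − k²) / (2·m·l) ≈ 0.97362, so ∠K ≈ 13.19°.

∠K ≈ 13.1895°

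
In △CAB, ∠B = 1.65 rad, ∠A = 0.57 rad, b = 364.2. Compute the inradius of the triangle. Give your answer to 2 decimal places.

67.10

The third angle is ∠C = π − ∠A − ∠B = 0.922 rad.
Law of sines: c = b·sin C/sin B ≈ 291.02.
Law of sines: a = b·sin A/sin B ≈ 197.15.
Area = ½·b·c·sin A ≈ 28598.
Semiperimeter s = (291.02+197.15+364.2)/2 = 426.19.
Inradius = area/s = 28598/426.19 ≈ 67.102.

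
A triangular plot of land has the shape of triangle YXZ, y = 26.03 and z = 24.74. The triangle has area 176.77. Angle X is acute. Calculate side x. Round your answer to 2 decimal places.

From area = ½·z·y·sin X, we get sin X = 2·area/(z·y) ≈ 0.54899.
Taking the acute solution, ∠X ≈ 33.30°.
Law of cosines then gives x ≈ 14.598.

14.60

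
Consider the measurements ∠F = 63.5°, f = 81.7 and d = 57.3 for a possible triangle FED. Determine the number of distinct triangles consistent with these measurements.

d·sin F = 57.3·sin(63.5°) ≈ 51.28.
Since f ≥ d, exactly one triangle exists.

1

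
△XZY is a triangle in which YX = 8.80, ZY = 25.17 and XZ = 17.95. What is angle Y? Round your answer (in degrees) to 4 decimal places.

∠Y ≈ 28.6467°

By the law of cosines, cos Y = (ZY² + YX² − XZ²) / (2·ZY·YX) ≈ 0.87759, so ∠Y ≈ 28.65°.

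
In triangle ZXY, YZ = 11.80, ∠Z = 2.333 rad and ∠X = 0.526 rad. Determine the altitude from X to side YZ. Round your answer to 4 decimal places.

h_X ≈ 4.7403

The third angle is ∠Y = π − ∠Z − ∠X = 0.283 rad.
Law of sines: XY = YZ·sin Z/sin X ≈ 17.
Law of sines: ZX = YZ·sin Y/sin X ≈ 6.5535.
Area = ½·YZ·XY·sin Y ≈ 27.968.
The altitude from X has length 2·area/YZ ≈ 4.7403.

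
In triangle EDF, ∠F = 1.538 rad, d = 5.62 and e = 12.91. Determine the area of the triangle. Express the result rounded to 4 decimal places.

Area = ½·e·d·sin F ≈ 36.258.

area ≈ 36.2576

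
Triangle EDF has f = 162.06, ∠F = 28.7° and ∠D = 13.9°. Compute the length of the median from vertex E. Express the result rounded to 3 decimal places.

m_E ≈ 58.082

The third angle is ∠E = 180° − ∠D − ∠F = 137.40°.
Law of sines: e = f·sin E/sin F ≈ 228.42.
Law of sines: d = f·sin D/sin F ≈ 81.069.
Median from E: ½√(2·d² + 2·f² − e²) ≈ 58.082.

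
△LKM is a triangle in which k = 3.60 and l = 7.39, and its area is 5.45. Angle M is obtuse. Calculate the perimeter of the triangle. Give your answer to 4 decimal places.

perimeter ≈ 21.7654

From area = ½·l·k·sin M, we get sin M = 2·area/(l·k) ≈ 0.40971.
Taking the obtuse solution, ∠M ≈ 155.81°.
Law of cosines then gives m ≈ 10.775.
Perimeter = 7.39 + 3.6 + 10.775 = 21.765.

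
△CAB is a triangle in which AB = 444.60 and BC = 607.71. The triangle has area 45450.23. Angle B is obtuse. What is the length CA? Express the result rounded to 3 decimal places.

1037.235

From area = ½·AB·BC·sin B, we get sin B = 2·area/(AB·BC) ≈ 0.33643.
Taking the obtuse solution, ∠B ≈ 160.34°.
Law of cosines then gives CA ≈ 1037.2.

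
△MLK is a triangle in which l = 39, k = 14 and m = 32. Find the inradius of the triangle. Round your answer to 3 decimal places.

r ≈ 4.964

Semiperimeter s = (32 + 39 + 14)/2 = 42.5.
Heron's formula: area = √(42.5·10.5·3.5·28.5) ≈ 210.98.
Inradius = area/s = 210.98/42.5 ≈ 4.9643.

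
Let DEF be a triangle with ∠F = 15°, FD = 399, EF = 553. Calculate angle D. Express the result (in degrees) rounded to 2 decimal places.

133.36

By the law of cosines, DE² = EF² + FD² − 2·EF·FD·cos F = 38753, so DE ≈ 196.86.
Law of cosines again: cos D = (FD² + DE² − EF²)/(2·FD·DE) ≈ -0.68657, so ∠D ≈ 133.36°.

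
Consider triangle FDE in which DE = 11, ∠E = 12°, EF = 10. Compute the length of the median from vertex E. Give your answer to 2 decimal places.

By the law of cosines, FD² = DE² + EF² − 2·DE·EF·cos E = 5.8075, so FD ≈ 2.4099.
Median from E: ½√(2·DE² + 2·EF² − FD²) ≈ 10.443.

10.44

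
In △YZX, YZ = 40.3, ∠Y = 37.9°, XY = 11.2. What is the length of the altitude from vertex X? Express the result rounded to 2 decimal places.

By the law of cosines, ZX² = XY² + YZ² − 2·XY·YZ·cos Y = 1037.2, so ZX ≈ 32.206.
Area = ½·XY·YZ·sin Y ≈ 138.63.
The altitude from X has length 2·area/YZ ≈ 6.88.

6.88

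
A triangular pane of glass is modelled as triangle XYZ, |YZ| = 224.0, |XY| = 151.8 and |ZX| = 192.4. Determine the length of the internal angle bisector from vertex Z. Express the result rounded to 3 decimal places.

By the law of cosines, cos Z = (|YZ|² + |ZX|² − |XY|²) / (2·|YZ|·|ZX|) ≈ 0.74425, so ∠Z ≈ 41.91°.
The bisector from Z has length 2·|YZ|·|ZX|·cos(∠Z/2)/(|YZ|+|ZX|) ≈ 193.31.

193.313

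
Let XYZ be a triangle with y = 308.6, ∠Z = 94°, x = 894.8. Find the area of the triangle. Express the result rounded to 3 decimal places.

Area = ½·x·y·sin Z ≈ 1.3773e+05.

area ≈ 137731.314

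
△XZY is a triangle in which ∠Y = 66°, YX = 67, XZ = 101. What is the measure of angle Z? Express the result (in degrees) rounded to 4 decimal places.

∠Z ≈ 37.3019°

Law of sines: sin Z = YX·sin Y/XZ ≈ 0.60602.
Since XZ ≥ YX, only the acute value applies: ∠Z ≈ 37.30°.
Then ∠X = 180° − ∠Y − ∠Z ≈ 76.70°.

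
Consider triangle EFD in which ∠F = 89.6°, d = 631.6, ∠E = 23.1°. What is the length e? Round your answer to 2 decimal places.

The third angle is ∠D = 180° − ∠E − ∠F = 67.30°.
Law of sines: e = d·sin E/sin D ≈ 268.61.

268.61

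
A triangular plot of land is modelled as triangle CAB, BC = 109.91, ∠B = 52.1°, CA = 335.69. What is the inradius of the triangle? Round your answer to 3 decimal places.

Law of sines: sin A = BC·sin B/CA ≈ 0.25836.
Since CA ≥ BC, only the acute value applies: ∠A ≈ 14.97°.
Then ∠C = 180° − ∠B − ∠A ≈ 112.93°.
Law of sines gives AB = CA·sin C/sin B ≈ 391.81.
Area = ½·CA·BC·sin C ≈ 16990.
Semiperimeter s = (391.81+109.91+335.69)/2 = 418.7.
Inradius = area/s = 16990/418.7 ≈ 40.579.

40.579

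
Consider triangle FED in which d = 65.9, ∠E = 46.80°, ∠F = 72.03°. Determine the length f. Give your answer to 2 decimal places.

The third angle is ∠D = 180° − ∠F − ∠E = 61.17°.
Law of sines: f = d·sin F/sin D ≈ 71.554.

71.55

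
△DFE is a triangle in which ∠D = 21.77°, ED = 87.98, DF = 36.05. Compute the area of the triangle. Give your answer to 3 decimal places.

Area = ½·ED·DF·sin D ≈ 588.16.

588.159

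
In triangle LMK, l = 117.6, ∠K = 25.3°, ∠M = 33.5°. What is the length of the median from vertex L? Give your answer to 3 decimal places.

m_L ≈ 33.879

The third angle is ∠L = 180° − ∠M − ∠K = 121.20°.
Law of sines: m = l·sin M/sin L ≈ 75.883.
Law of sines: k = l·sin K/sin L ≈ 58.755.
Median from L: ½√(2·m² + 2·k² − l²) ≈ 33.879.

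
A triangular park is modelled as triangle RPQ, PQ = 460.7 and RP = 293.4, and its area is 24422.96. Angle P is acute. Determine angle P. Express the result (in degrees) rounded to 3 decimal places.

From area = ½·RP·PQ·sin P, we get sin P = 2·area/(RP·PQ) ≈ 0.36137.
Taking the acute solution, ∠P ≈ 21.18°.

21.184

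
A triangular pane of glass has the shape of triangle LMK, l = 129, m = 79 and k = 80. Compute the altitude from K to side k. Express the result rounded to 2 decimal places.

Semiperimeter s = (129 + 79 + 80)/2 = 144.
Heron's formula: area = √(144·15·65·64) ≈ 2997.6.
The altitude from K has length 2·area/k ≈ 74.94.

74.94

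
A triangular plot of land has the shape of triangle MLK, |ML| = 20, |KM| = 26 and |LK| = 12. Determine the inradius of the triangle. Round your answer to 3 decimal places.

3.978

Semiperimeter s = (12 + 26 + 20)/2 = 29.
Heron's formula: area = √(29·17·3·9) ≈ 115.37.
Inradius = area/s = 115.37/29 ≈ 3.9784.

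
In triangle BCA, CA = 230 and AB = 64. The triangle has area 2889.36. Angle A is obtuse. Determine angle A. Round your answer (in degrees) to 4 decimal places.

∠A ≈ 156.8851°

From area = ½·CA·AB·sin A, we get sin A = 2·area/(CA·AB) ≈ 0.39258.
Taking the obtuse solution, ∠A ≈ 156.89°.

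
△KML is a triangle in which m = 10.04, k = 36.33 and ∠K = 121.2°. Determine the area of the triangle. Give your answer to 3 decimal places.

Law of sines: sin M = m·sin K/k ≈ 0.23638.
Since k ≥ m, only the acute value applies: ∠M ≈ 13.67°.
Then ∠L = 180° − ∠K − ∠M ≈ 45.13°.
Law of sines gives l = k·sin L/sin K ≈ 30.099.
Area = ½·k·m·sin L ≈ 129.24.

129.245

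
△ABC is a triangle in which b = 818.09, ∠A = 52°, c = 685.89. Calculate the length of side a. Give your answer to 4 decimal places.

By the law of cosines, a² = b² + c² − 2·b·c·cos A = 4.488e+05, so a ≈ 669.92.

669.9229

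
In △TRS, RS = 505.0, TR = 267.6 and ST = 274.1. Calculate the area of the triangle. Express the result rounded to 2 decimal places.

area ≈ 24742.27

Semiperimeter s = (505 + 274.1 + 267.6)/2 = 523.35.
Heron's formula: area = √(523.35·18.35·249.25·255.75) ≈ 24742.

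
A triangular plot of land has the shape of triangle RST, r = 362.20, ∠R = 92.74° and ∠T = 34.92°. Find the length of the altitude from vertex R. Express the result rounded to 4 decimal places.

h_R ≈ 164.3246

The third angle is ∠S = 180° − ∠T − ∠R = 52.34°.
Law of sines: s = r·sin S/sin R ≈ 287.06.
Law of sines: t = r·sin T/sin R ≈ 207.57.
Area = ½·r·s·sin T ≈ 29759.
The altitude from R has length 2·area/r ≈ 164.32.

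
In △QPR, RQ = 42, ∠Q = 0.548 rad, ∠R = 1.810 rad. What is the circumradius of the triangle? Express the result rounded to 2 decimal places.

29.75

The third angle is ∠P = π − ∠R − ∠Q = 0.784 rad.
Law of sines: PR = RQ·sin Q/sin P ≈ 31.001.
Law of sines: QP = RQ·sin R/sin P ≈ 57.81.
Circumradius = RQ/(2 sin P) ≈ 29.752.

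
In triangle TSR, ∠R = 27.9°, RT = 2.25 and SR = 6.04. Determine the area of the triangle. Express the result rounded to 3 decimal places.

Area = ½·SR·RT·sin R ≈ 3.1796.

3.180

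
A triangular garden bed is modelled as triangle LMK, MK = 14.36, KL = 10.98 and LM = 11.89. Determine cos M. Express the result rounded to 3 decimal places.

0.665

By the law of cosines, cos M = (LM² + MK² − KL²) / (2·LM·MK) ≈ 0.66481, so ∠M ≈ 48.33°.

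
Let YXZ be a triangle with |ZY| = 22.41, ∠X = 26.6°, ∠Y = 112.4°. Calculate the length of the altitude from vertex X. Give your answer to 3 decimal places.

The third angle is ∠Z = 180° − ∠Y − ∠X = 41.00°.
Law of sines: |XZ| = |ZY|·sin Y/sin X ≈ 46.273.
Law of sines: |YX| = |ZY|·sin Z/sin X ≈ 32.835.
Area = ½·|ZY|·|XZ|·sin Z ≈ 340.16.
The altitude from X has length 2·area/|ZY| ≈ 30.358.

h_X ≈ 30.358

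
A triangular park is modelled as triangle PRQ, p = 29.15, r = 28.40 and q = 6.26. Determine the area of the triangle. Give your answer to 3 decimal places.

Semiperimeter s = (29.15 + 28.4 + 6.26)/2 = 31.905.
Heron's formula: area = √(31.905·2.755·3.505·25.645) ≈ 88.886.

88.886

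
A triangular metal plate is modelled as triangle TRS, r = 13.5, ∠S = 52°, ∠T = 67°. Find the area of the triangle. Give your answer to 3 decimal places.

75.575

The third angle is ∠R = 180° − ∠S − ∠T = 61.00°.
Law of sines: t = r·sin T/sin R ≈ 14.208.
Law of sines: s = r·sin S/sin R ≈ 12.163.
Area = ½·r·t·sin S ≈ 75.575.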